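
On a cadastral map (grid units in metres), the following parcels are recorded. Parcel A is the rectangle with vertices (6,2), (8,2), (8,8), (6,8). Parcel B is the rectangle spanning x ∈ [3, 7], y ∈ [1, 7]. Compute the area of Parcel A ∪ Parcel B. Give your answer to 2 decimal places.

By inclusion–exclusion:
Individual areas: |Parcel A| = 12, |Parcel B| = 24.
|Parcel A∩Parcel B|: x∈[6,7], y∈[2,7] → 1·5 = 5.
|Parcel A ∪ Parcel B| = 36 − 5 = 31.00.

31.00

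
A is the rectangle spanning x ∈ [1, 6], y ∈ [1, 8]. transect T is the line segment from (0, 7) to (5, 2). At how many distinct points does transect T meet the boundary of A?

The segment meets the boundary at (1,6).

1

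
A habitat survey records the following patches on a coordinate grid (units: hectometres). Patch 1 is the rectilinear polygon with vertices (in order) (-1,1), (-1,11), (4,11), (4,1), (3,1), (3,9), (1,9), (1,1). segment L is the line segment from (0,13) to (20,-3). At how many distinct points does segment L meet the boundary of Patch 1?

2

The segment meets the boundary at (4,9.8), (2.5,11).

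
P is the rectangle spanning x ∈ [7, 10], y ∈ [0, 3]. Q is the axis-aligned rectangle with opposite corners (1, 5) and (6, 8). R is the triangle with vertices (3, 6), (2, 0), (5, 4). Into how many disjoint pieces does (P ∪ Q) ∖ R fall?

(P ∪ Q) ∖ R splits into 2 disjoint pieces (area 9, area 14.4167).

2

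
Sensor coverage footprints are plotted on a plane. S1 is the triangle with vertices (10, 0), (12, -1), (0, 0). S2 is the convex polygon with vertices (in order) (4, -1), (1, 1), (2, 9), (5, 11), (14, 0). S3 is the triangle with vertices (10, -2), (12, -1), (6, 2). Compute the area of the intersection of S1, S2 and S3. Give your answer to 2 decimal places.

0.97

The intersection is the polygon with vertices (8.546,-0.545), (8,0), (10,0), (10.667,-0.333).
By the shoelace formula its area is 0.97.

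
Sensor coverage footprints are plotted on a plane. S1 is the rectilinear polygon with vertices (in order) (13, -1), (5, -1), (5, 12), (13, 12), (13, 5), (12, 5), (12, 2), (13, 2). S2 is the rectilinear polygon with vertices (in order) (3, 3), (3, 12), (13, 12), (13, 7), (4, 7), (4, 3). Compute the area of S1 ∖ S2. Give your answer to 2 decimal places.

61.00

|S1| = 101, |S1∩S2| = 40.
|S1 ∖ S2| = |S1| − |S1∩S2| = 101 − 40 = 61.00.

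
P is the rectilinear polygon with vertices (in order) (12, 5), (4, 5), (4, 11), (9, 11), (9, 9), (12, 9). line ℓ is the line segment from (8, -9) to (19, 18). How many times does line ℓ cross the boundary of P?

0

The segment lies entirely outside P and never meets its boundary.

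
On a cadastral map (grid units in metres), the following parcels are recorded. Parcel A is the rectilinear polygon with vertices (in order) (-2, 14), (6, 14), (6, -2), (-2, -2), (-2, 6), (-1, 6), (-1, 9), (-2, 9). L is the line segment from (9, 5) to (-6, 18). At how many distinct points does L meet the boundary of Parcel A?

2

The segment meets the boundary at (-1.385,14), (6,7.6).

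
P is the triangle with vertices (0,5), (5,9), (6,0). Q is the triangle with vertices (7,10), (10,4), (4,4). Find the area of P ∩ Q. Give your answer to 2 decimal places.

1.98

The intersection is the polygon with vertices (5.556,4), (4,4), (5.273,6.545).
By the shoelace formula its area is 1.98.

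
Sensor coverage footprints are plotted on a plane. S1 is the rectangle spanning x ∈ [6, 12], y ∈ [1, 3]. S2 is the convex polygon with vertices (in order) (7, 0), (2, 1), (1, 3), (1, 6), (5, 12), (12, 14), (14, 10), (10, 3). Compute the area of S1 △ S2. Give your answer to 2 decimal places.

116.00

|S1| = 12, |S2| = 116, |S1∩S2| = 6.
|S1 △ S2| = |S1| + |S2| − 2·|S1∩S2| = 12 + 116 − 12 = 116.00.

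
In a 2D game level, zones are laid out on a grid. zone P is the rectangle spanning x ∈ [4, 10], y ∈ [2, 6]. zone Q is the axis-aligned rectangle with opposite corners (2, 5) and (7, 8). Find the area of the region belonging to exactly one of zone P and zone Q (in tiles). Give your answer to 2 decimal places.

33.00

|zone P∩zone Q|: x∈[4,7], y∈[5,6] → 3·1 = 3.
|zone P △ zone Q| = |zone P| + |zone Q| − 2·|zone P∩zone Q| = 24 + 15 − 6 = 33.00.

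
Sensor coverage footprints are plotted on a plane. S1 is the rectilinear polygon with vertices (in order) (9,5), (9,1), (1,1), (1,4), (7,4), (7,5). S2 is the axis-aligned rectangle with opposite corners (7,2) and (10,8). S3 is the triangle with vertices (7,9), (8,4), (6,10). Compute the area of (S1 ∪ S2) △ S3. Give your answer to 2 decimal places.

|S1 ∪ S2| = 38.
|(S1 ∪ S2) ∩ S3| = 0.9.
|(S1 ∪ S2) △ S3| = 38 + 2 − 1.8 = 38.20.

38.20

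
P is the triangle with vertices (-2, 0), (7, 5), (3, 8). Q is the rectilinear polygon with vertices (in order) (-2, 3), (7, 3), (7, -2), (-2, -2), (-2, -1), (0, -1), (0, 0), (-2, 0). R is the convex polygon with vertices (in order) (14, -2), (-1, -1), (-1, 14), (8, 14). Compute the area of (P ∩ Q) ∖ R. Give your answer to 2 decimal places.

|P ∩ Q| = 5.2875.
|(P ∩ Q) ∩ R| = 4.7653.
|(P ∩ Q) ∖ R| = 5.2875 − 4.7653 = 0.52.

0.52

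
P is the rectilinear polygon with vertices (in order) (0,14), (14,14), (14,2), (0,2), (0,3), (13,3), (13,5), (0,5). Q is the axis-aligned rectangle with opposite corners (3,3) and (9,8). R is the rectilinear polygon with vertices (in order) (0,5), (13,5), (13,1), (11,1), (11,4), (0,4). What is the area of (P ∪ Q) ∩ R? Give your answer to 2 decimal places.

|P ∪ Q| = 154.
|(P ∪ Q) ∩ R| = 8.00.

8.00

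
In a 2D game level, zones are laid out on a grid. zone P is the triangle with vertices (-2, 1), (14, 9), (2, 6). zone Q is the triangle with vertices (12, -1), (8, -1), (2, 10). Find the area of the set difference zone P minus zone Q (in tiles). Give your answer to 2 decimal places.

|zone P| = 24, |zone P∩zone Q| = 2.7266.
|zone P ∖ zone Q| = |zone P| − |zone P∩zone Q| = 24 − 2.7266 = 21.27.

21.27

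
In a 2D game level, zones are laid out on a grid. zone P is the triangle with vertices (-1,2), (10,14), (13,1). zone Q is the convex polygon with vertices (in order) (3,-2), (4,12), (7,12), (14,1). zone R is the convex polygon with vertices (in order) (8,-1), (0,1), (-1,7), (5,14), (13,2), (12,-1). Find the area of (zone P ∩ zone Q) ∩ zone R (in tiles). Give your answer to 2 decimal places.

57.11

The region (zone P ∩ zone Q) ∩ zone R is the polygon with vertices (12.864,1.591), (12.674,1.023), (3.264,1.695), (3.648,7.07), (7.105,10.842), (12.647,2.529).
By the shoelace formula its area is 57.11.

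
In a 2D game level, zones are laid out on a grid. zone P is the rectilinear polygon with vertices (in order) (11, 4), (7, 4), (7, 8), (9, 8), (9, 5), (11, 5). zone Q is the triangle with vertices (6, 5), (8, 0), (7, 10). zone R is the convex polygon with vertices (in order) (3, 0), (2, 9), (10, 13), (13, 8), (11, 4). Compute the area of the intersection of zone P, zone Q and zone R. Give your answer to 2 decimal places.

The intersection is the polygon with vertices (7,8), (7.2,8), (7.6,4), (7,4).
By the shoelace formula its area is 1.60.

1.60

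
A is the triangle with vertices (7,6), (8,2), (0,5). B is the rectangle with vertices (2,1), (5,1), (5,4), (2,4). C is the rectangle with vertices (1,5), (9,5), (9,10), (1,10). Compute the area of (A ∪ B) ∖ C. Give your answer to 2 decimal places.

18.93

|A ∪ B| = 22.4792.
|(A ∪ B) ∩ C| = 3.5536.
|(A ∪ B) ∖ C| = 22.4792 − 3.5536 = 18.93.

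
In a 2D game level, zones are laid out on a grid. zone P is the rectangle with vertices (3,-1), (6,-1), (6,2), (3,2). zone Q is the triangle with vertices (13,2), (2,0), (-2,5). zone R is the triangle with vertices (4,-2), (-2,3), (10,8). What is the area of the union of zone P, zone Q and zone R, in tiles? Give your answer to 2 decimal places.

56.89

By inclusion–exclusion:
Individual areas: |zone P| = 9, |zone Q| = 31.5, |zone R| = 45.
|zone P∩zone Q| = 4.6364.
|zone P∩zone R| = 7.3667.
|zone Q∩zone R| = 21.1226.
|zone P∩zone Q∩zone R| = 4.5127.
|zone P ∪ zone Q ∪ zone R| = 85.5 − 33.1256 + 4.5127 = 56.89.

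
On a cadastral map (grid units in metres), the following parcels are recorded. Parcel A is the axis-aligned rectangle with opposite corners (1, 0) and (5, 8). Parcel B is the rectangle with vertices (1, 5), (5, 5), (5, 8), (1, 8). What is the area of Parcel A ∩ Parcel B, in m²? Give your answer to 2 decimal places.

|Parcel A∩Parcel B|: x∈[1,5], y∈[5,8] → 4·3 = 12.

12.00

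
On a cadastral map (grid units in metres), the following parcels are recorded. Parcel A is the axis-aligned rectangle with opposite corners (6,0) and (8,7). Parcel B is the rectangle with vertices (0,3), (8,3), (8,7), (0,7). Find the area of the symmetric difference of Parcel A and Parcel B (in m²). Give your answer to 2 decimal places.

30.00

|Parcel A∩Parcel B|: x∈[6,8], y∈[3,7] → 2·4 = 8.
|Parcel A △ Parcel B| = |Parcel A| + |Parcel B| − 2·|Parcel A∩Parcel B| = 14 + 32 − 16 = 30.00.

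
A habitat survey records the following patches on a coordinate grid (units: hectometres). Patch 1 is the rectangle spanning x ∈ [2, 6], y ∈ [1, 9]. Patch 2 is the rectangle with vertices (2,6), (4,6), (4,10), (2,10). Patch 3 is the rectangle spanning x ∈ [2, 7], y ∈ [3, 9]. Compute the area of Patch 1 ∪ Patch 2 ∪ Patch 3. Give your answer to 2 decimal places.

40.00

By inclusion–exclusion:
Individual areas: |Patch 1| = 32, |Patch 2| = 8, |Patch 3| = 30.
|Patch 1∩Patch 2|: x∈[2,4], y∈[6,9] → 2·3 = 6.
|Patch 1∩Patch 3|: x∈[2,6], y∈[3,9] → 4·6 = 24.
|Patch 2∩Patch 3|: x∈[2,4], y∈[6,9] → 2·3 = 6.
|Patch 1∩Patch 2∩Patch 3| = 6.
|Patch 1 ∪ Patch 2 ∪ Patch 3| = 70 − 36 + 6 = 40.00.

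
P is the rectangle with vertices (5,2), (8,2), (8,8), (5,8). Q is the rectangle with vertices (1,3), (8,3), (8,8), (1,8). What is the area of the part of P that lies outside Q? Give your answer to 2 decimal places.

|P∩Q|: x∈[5,8], y∈[3,8] → 3·5 = 15.
|P| = 18.
|P ∖ Q| = |P| − |P∩Q| = 18 − 15 = 3.00.

3.00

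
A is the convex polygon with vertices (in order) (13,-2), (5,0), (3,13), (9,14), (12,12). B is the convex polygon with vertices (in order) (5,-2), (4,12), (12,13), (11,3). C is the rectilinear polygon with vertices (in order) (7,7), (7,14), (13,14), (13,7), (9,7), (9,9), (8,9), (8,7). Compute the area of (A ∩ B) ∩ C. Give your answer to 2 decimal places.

|A ∩ B| = 81.3025.
|(A ∩ B) ∩ C| = 24.05.

24.05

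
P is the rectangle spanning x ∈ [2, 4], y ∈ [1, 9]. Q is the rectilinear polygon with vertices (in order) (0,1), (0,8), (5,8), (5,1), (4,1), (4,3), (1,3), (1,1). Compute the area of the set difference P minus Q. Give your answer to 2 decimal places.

6.00

|P| = 16, |P∩Q| = 10.
|P ∖ Q| = |P| − |P∩Q| = 16 − 10 = 6.00.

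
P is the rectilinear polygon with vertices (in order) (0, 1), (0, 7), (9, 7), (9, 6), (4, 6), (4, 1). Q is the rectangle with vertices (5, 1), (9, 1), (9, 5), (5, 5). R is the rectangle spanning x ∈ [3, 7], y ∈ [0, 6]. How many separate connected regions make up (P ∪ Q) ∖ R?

2

(P ∪ Q) ∖ R splits into 2 disjoint pieces (area 24, area 8).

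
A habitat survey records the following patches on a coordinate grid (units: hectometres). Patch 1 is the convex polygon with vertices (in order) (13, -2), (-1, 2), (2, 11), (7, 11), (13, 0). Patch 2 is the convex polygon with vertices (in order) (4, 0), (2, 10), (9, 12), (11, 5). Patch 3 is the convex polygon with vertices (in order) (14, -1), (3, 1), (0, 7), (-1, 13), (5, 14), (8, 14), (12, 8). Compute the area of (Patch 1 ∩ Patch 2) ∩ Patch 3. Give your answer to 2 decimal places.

The region (Patch 1 ∩ Patch 2) ∩ Patch 3 is the polygon with vertices (2,10), (5.5,11), (7,11), (10.477,4.626), (4.913,0.652), (3.83,0.849).
By the shoelace formula its area is 54.99.

54.99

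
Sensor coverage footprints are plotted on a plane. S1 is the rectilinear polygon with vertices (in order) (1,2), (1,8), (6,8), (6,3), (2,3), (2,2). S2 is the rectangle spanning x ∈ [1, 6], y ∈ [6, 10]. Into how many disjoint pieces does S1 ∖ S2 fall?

1

S1 ∖ S2 is a single connected region.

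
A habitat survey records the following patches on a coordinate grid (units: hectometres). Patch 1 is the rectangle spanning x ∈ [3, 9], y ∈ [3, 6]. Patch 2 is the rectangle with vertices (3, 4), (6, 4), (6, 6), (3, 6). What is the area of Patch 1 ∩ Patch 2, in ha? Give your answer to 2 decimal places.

|Patch 1∩Patch 2|: x∈[3,6], y∈[4,6] → 3·2 = 6.

6.00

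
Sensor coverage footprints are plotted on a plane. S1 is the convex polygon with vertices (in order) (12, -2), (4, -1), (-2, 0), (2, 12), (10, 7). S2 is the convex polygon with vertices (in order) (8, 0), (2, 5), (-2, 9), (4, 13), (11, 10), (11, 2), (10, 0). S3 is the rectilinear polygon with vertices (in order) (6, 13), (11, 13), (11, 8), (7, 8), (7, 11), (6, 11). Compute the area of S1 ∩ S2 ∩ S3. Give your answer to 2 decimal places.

0.61

The intersection is the polygon with vertices (8.4,8), (7,8), (7,8.875).
By the shoelace formula its area is 0.61.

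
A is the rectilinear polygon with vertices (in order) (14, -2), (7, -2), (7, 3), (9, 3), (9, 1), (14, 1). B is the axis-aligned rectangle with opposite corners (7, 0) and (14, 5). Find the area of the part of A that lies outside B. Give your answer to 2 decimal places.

|A| = 25, |A∩B| = 11.
|A ∖ B| = |A| − |A∩B| = 25 − 11 = 14.00.

14.00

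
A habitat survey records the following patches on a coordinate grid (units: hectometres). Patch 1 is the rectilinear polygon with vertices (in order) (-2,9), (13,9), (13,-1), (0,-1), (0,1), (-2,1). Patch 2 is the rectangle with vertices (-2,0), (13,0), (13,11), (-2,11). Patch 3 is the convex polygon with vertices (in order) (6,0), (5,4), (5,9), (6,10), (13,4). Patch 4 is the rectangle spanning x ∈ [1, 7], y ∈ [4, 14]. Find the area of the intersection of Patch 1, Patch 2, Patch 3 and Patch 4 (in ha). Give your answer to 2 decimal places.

The intersection is the polygon with vertices (5,9), (7,9), (7,4), (5,4).
By the shoelace formula its area is 10.00.

10.00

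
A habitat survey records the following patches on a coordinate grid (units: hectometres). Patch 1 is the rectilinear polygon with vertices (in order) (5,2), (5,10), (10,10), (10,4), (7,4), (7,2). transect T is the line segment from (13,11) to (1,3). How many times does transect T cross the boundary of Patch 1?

The segment meets the boundary at (5,5.667), (10,9).

2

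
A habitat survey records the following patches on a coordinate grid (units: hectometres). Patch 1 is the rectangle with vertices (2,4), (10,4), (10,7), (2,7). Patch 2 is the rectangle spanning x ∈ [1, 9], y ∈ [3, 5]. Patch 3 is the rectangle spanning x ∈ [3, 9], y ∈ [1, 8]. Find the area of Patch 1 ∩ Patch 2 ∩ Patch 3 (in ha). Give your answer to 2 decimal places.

The intersection is the polygon with vertices (9,5), (9,4), (3,4), (3,5).
By the shoelace formula its area is 6.00.

6.00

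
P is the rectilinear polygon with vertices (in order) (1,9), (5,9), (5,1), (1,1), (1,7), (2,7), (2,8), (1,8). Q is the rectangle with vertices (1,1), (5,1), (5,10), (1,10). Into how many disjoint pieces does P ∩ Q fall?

1

P ∩ Q is a single connected region.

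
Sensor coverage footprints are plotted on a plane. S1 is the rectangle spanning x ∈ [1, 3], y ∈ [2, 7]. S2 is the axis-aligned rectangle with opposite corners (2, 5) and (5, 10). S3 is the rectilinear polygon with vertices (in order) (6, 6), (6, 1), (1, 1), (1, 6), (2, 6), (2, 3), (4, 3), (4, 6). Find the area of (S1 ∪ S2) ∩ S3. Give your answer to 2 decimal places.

6.00

|S1 ∪ S2| = 23.
|(S1 ∪ S2) ∩ S3| = 6.00.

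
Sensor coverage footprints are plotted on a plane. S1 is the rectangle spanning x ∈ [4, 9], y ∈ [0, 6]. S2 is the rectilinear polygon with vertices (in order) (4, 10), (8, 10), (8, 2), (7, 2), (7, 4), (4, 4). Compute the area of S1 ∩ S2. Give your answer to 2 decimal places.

The intersection is the polygon with vertices (8,6), (8,2), (7,2), (7,4), (4,4), (4,6).
By the shoelace formula its area is 10.00.

10.00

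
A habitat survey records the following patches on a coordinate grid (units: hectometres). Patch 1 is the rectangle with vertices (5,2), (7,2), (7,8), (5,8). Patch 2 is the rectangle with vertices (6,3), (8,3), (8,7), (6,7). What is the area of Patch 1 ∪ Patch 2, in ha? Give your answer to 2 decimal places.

16.00

By inclusion–exclusion:
Individual areas: |Patch 1| = 12, |Patch 2| = 8.
|Patch 1∩Patch 2|: x∈[6,7], y∈[3,7] → 1·4 = 4.
|Patch 1 ∪ Patch 2| = 20 − 4 = 16.00.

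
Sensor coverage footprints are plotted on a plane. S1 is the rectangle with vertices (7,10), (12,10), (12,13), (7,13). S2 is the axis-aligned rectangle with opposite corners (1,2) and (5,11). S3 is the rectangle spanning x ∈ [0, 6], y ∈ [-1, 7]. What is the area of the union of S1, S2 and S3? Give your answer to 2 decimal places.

79.00

By inclusion–exclusion:
Individual areas: |S1| = 15, |S2| = 36, |S3| = 48.
|S1∩S2| = 0 (no overlap).
|S1∩S3| = 0 (no overlap).
|S2∩S3|: x∈[1,5], y∈[2,7] → 4·5 = 20.
|S1∩S2∩S3| = 0.
|S1 ∪ S2 ∪ S3| = 99 − 20 + 0 = 79.00.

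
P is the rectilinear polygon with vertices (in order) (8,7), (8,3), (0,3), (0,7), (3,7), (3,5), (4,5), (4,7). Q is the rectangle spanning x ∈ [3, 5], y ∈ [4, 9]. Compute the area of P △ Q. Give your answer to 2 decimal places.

|P| = 30, |Q| = 10, |P∩Q| = 4.
|P △ Q| = |P| + |Q| − 2·|P∩Q| = 30 + 10 − 8 = 32.00.

32.00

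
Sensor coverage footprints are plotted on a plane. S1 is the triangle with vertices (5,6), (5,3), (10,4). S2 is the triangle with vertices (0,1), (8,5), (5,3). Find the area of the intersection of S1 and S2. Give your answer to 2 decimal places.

0.75

The intersection is the polygon with vertices (5,3.5), (7.778,4.889), (7.812,4.875), (5,3).
By the shoelace formula its area is 0.75.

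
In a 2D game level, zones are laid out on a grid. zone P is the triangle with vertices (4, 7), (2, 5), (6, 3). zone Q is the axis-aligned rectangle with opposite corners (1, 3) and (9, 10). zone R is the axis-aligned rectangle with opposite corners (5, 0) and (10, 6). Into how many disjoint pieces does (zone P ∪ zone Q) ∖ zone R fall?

1

(zone P ∪ zone Q) ∖ zone R is a single connected region.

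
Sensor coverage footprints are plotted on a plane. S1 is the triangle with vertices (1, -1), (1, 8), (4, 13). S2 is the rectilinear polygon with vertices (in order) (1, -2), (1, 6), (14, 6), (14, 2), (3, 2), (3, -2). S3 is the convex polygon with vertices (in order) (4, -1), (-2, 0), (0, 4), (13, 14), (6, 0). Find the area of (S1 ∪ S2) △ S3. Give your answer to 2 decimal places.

|S1 ∪ S2| = 68.25.
|(S1 ∪ S2) ∩ S3| = 32.3487.
|(S1 ∪ S2) △ S3| = 68.25 + 76 − 64.6974 = 79.55.

79.55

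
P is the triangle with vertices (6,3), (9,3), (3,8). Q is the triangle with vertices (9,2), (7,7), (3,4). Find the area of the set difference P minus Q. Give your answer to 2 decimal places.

1.84

|P| = 7.5, |P∩Q| = 5.6577.
|P ∖ Q| = |P| − |P∩Q| = 7.5 − 5.6577 = 1.84.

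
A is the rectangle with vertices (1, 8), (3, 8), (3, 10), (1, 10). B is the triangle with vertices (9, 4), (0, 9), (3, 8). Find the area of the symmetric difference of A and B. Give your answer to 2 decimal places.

6.02

|A| = 4, |B| = 3, |A∩B| = 0.4889.
|A △ B| = |A| + |B| − 2·|A∩B| = 4 + 3 − 0.9778 = 6.02.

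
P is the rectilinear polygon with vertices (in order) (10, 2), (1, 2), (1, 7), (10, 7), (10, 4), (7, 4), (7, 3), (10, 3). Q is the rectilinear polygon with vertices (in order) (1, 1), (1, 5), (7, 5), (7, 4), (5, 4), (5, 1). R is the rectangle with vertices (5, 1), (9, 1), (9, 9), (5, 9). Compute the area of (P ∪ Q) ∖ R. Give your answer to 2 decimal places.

28.00

|P ∪ Q| = 46.
|(P ∪ Q) ∩ R| = 18.
|(P ∪ Q) ∖ R| = 46 − 18 = 28.00.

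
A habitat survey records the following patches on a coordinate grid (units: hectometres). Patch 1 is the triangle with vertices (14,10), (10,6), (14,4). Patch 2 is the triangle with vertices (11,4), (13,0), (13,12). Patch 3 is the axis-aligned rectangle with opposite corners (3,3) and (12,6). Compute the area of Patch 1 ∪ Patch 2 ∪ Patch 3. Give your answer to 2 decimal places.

By inclusion–exclusion:
Individual areas: |Patch 1| = 12, |Patch 2| = 12, |Patch 3| = 27.
|Patch 1∩Patch 2| = 4.75.
|Patch 1∩Patch 3| = 1.
|Patch 2∩Patch 3| = 2.25.
|Patch 1∩Patch 2∩Patch 3| = 0.5.
|Patch 1 ∪ Patch 2 ∪ Patch 3| = 51 − 8 + 0.5 = 43.50.

43.50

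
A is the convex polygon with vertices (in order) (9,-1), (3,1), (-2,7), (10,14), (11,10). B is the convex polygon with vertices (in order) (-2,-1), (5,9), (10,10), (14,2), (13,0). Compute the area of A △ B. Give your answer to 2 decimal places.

80.56

|A| = 109, |B| = 106, |A∩B| = 67.2189.
|A △ B| = |A| + |B| − 2·|A∩B| = 109 + 106 − 134.4377 = 80.56.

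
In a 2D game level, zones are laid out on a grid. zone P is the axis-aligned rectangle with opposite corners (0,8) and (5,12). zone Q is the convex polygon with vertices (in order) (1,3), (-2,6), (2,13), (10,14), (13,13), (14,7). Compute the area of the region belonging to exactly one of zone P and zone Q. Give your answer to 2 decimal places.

|zone P| = 20, |zone Q| = 118, |zone P∩zone Q| = 18.2143.
|zone P △ zone Q| = |zone P| + |zone Q| − 2·|zone P∩zone Q| = 20 + 118 − 36.4286 = 101.57.

101.57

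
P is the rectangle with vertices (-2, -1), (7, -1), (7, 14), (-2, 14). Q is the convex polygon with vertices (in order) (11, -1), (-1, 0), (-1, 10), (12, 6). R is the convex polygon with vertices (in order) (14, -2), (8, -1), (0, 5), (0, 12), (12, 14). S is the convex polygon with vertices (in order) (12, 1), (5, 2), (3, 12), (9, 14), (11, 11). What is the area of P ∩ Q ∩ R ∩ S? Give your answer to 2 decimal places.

16.01

The intersection is the polygon with vertices (7,1.714), (5,2), (3.688,8.557), (7,7.538).
By the shoelace formula its area is 16.01.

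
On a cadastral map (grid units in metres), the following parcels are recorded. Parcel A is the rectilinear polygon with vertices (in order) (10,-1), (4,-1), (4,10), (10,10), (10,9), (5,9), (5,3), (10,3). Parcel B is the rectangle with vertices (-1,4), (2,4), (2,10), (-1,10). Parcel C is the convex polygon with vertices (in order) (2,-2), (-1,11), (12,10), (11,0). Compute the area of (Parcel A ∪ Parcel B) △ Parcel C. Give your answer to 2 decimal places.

86.80

|Parcel A ∪ Parcel B| = 54.
|(Parcel A ∪ Parcel B) ∩ Parcel C| = 47.1004.
|(Parcel A ∪ Parcel B) △ Parcel C| = 54 + 127 − 94.2009 = 86.80.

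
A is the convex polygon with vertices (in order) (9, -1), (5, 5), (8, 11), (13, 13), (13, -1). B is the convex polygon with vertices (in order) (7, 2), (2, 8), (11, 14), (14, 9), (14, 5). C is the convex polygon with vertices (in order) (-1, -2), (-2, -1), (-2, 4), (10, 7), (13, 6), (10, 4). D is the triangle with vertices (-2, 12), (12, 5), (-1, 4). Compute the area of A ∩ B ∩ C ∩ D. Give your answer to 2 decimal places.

8.79

The intersection is the polygon with vertices (8.667,6.667), (11.714,5.143), (11.435,4.957), (5.341,4.488), (5,5), (5.429,5.857).
By the shoelace formula its area is 8.79.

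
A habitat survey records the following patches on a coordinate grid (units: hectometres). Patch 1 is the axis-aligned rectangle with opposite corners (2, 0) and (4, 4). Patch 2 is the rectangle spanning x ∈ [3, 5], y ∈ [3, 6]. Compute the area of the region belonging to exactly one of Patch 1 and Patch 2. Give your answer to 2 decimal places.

12.00

|Patch 1∩Patch 2|: x∈[3,4], y∈[3,4] → 1·1 = 1.
|Patch 1 △ Patch 2| = |Patch 1| + |Patch 2| − 2·|Patch 1∩Patch 2| = 8 + 6 − 2 = 12.00.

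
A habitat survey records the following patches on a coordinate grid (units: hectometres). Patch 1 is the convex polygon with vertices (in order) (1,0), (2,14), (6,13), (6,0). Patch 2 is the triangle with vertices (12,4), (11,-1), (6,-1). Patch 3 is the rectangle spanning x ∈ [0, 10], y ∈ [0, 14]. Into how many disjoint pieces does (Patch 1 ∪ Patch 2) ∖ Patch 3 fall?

1

(Patch 1 ∪ Patch 2) ∖ Patch 3 is a single connected region.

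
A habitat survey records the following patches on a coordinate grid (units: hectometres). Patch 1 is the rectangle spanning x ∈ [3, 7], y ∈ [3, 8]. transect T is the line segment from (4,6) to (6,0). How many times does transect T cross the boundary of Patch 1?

The segment meets the boundary at (5,3).

1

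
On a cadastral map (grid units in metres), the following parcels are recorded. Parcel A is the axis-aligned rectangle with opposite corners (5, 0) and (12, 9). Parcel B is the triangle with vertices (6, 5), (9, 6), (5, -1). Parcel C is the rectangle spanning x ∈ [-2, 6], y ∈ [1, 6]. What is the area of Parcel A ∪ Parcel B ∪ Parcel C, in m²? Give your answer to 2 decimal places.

By inclusion–exclusion:
Individual areas: |Parcel A| = 63, |Parcel B| = 8.5, |Parcel C| = 40.
|Parcel A∩Parcel B| = 8.2976.
|Parcel A∩Parcel C|: x∈[5,6], y∈[1,6] → 1·5 = 5.
|Parcel B∩Parcel C| = 1.3333.
|Parcel A∩Parcel B∩Parcel C| = 1.3333.
|Parcel A ∪ Parcel B ∪ Parcel C| = 111.5 − 14.631 + 1.3333 = 98.20.

98.20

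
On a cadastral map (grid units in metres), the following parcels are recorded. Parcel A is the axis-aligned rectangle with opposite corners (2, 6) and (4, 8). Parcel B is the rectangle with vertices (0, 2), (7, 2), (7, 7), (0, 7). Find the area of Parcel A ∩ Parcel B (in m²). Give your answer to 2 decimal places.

|Parcel A∩Parcel B|: x∈[2,4], y∈[6,7] → 2·1 = 2.

2.00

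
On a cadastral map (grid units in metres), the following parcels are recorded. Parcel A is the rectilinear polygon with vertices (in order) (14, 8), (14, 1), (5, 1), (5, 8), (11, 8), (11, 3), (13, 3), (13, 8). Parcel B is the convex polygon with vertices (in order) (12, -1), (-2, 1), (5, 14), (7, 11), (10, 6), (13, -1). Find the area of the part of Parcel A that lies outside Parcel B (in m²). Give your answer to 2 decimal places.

13.94

|Parcel A| = 53, |Parcel A∩Parcel B| = 39.0619.
|Parcel A ∖ Parcel B| = |Parcel A| − |Parcel A∩Parcel B| = 53 − 39.0619 = 13.94.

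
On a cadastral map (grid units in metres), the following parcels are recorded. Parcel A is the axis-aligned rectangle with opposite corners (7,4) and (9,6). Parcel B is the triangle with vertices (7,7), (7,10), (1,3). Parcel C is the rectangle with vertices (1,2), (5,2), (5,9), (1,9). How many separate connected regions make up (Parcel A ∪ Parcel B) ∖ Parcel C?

2

(Parcel A ∪ Parcel B) ∖ Parcel C splits into 2 disjoint pieces (area 4, area 5).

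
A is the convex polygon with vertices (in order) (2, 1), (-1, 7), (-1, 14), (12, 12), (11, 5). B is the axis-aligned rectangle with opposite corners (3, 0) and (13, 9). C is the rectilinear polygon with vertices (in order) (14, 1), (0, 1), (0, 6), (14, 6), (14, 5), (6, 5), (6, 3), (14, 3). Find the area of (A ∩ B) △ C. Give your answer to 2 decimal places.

|A ∩ B| = 47.3651.
|(A ∩ B) ∩ C| = 16.7937.
|(A ∩ B) △ C| = 47.3651 + 54 − 33.5873 = 67.78.

67.78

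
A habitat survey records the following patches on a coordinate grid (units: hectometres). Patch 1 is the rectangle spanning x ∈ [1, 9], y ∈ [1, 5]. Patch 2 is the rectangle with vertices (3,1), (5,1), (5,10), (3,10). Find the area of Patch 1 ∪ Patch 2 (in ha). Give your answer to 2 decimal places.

42.00

By inclusion–exclusion:
Individual areas: |Patch 1| = 32, |Patch 2| = 18.
|Patch 1∩Patch 2|: x∈[3,5], y∈[1,5] → 2·4 = 8.
|Patch 1 ∪ Patch 2| = 50 − 8 = 42.00.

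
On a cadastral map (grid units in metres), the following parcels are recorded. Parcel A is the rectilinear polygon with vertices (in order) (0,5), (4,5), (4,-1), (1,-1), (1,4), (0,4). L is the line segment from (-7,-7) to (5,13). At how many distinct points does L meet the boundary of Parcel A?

2

The segment meets the boundary at (0.2,5), (0,4.667).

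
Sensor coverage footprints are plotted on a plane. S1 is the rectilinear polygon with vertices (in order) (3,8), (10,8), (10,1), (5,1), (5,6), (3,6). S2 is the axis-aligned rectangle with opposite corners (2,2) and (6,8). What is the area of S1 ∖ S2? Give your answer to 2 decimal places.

|S1| = 39, |S1∩S2| = 10.
|S1 ∖ S2| = |S1| − |S1∩S2| = 39 − 10 = 29.00.

29.00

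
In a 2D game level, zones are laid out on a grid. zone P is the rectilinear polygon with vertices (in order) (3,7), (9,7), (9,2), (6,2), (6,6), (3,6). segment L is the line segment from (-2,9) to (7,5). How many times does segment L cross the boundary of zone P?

3

The segment meets the boundary at (6,5.444), (4.75,6), (3,6.778).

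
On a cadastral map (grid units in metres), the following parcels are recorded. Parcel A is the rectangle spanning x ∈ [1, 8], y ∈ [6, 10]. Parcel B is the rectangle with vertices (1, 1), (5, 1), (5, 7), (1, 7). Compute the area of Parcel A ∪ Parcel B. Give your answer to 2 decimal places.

48.00

By inclusion–exclusion:
Individual areas: |Parcel A| = 28, |Parcel B| = 24.
|Parcel A∩Parcel B|: x∈[1,5], y∈[6,7] → 4·1 = 4.
|Parcel A ∪ Parcel B| = 52 − 4 = 48.00.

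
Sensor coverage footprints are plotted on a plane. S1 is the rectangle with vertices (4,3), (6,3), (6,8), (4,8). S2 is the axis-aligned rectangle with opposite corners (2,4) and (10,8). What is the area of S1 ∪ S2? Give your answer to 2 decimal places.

34.00

By inclusion–exclusion:
Individual areas: |S1| = 10, |S2| = 32.
|S1∩S2|: x∈[4,6], y∈[4,8] → 2·4 = 8.
|S1 ∪ S2| = 42 − 8 = 34.00.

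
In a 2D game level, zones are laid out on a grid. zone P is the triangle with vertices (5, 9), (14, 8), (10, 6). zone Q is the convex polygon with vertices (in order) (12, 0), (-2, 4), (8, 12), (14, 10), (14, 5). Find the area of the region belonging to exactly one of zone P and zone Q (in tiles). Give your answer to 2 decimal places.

|zone P| = 11, |zone Q| = 113, |zone P∩zone Q| = 11.
|zone P △ zone Q| = |zone P| + |zone Q| − 2·|zone P∩zone Q| = 11 + 113 − 22 = 102.00.

102.00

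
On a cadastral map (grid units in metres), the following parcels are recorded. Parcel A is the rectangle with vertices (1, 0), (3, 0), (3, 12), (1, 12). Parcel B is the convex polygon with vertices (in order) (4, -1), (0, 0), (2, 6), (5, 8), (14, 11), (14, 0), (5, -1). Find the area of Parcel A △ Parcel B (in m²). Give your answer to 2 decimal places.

|Parcel A| = 24, |Parcel B| = 120, |Parcel A∩Parcel B| = 10.8333.
|Parcel A △ Parcel B| = |Parcel A| + |Parcel B| − 2·|Parcel A∩Parcel B| = 24 + 120 − 21.6667 = 122.33.

122.33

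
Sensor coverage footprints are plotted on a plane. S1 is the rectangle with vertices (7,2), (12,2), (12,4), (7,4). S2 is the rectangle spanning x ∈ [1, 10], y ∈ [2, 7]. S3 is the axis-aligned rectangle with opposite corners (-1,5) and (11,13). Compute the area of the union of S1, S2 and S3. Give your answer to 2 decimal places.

By inclusion–exclusion:
Individual areas: |S1| = 10, |S2| = 45, |S3| = 96.
|S1∩S2|: x∈[7,10], y∈[2,4] → 3·2 = 6.
|S1∩S3| = 0 (no overlap).
|S2∩S3|: x∈[1,10], y∈[5,7] → 9·2 = 18.
|S1∩S2∩S3| = 0.
|S1 ∪ S2 ∪ S3| = 151 − 24 + 0 = 127.00.

127.00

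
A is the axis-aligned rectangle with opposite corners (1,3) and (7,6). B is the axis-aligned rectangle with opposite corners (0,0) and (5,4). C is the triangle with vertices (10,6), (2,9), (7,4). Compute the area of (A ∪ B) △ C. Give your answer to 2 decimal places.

|A ∪ B| = 34.
|(A ∪ B) ∩ C| = 2.
|(A ∪ B) △ C| = 34 + 12.5 − 4 = 42.50.

42.50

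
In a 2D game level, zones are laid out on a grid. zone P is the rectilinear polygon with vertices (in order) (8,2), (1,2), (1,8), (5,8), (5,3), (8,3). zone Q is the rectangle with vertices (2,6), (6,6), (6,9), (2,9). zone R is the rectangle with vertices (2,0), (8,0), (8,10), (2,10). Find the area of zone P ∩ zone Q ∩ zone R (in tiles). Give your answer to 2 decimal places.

6.00

The intersection is the polygon with vertices (5,6), (2,6), (2,8), (5,8).
By the shoelace formula its area is 6.00.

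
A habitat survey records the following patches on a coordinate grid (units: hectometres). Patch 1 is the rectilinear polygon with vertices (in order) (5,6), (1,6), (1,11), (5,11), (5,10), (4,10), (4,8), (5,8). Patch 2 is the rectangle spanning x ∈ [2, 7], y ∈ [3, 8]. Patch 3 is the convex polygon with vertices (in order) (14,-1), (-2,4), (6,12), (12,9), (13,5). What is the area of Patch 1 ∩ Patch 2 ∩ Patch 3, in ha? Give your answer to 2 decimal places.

6.00

The intersection is the polygon with vertices (2,8), (4,8), (5,8), (5,6), (2,6).
By the shoelace formula its area is 6.00.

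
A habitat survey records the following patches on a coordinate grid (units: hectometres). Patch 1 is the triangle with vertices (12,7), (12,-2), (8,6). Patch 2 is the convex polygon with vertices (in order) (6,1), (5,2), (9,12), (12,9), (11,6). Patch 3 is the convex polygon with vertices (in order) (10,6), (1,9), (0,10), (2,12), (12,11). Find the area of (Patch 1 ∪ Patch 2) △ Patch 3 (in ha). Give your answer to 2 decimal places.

|Patch 1 ∪ Patch 2| = 46.7727.
|(Patch 1 ∪ Patch 2) ∩ Patch 3| = 14.205.
|(Patch 1 ∪ Patch 2) △ Patch 3| = 46.7727 + 43 − 28.41 = 61.36.

61.36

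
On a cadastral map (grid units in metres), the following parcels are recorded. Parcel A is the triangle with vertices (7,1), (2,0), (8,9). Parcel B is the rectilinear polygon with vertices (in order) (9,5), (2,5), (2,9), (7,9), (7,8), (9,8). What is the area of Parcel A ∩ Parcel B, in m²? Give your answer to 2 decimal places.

4.06

The intersection is the polygon with vertices (7.333,8), (7.875,8), (7.5,5), (5.333,5).
By the shoelace formula its area is 4.06.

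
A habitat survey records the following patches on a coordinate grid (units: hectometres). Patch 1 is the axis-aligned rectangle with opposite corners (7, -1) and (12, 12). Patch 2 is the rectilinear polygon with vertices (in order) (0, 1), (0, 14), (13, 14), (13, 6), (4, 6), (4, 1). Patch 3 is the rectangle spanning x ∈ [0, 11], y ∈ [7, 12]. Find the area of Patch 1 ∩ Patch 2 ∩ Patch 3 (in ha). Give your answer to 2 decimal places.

The intersection is the polygon with vertices (11,12), (11,7), (7,7), (7,12).
By the shoelace formula its area is 20.00.

20.00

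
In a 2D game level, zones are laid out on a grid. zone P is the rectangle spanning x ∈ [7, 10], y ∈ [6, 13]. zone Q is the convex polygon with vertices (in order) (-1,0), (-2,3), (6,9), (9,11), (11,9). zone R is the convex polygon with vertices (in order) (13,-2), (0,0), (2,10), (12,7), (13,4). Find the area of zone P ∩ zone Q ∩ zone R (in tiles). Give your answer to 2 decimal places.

2.98

The intersection is the polygon with vertices (7,6), (7,8.5), (9.381,7.786).
By the shoelace formula its area is 2.98.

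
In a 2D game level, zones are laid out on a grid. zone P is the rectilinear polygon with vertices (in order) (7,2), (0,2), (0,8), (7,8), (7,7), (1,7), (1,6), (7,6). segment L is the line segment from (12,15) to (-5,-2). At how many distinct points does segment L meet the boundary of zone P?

4

The segment meets the boundary at (0,3), (3,6), (4,7), (5,8).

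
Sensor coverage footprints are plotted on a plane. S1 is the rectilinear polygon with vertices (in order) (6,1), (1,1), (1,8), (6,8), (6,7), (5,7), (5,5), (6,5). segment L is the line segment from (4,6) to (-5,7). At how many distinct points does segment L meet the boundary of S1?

1

The segment meets the boundary at (1,6.333).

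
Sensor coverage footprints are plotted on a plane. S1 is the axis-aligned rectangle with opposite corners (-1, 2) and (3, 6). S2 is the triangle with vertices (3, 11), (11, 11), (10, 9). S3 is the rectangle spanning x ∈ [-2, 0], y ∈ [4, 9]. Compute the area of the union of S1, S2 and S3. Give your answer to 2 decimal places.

By inclusion–exclusion:
Individual areas: |S1| = 16, |S2| = 8, |S3| = 10.
|S1∩S2| = 0.
|S1∩S3|: x∈[-1,0], y∈[4,6] → 1·2 = 2.
|S2∩S3| = 0.
|S1∩S2∩S3| = 0.
|S1 ∪ S2 ∪ S3| = 34 − 2 + 0 = 32.00.

32.00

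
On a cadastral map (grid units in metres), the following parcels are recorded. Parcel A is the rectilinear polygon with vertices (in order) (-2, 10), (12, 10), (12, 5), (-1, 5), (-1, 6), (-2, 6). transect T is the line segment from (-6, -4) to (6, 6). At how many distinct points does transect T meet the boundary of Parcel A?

The segment meets the boundary at (4.8,5).

1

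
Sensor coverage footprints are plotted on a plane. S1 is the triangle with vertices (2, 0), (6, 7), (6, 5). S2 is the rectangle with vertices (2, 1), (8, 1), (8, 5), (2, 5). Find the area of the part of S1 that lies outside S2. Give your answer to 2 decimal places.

|S1| = 4, |S1∩S2| = 2.7429.
|S1 ∖ S2| = |S1| − |S1∩S2| = 4 − 2.7429 = 1.26.

1.26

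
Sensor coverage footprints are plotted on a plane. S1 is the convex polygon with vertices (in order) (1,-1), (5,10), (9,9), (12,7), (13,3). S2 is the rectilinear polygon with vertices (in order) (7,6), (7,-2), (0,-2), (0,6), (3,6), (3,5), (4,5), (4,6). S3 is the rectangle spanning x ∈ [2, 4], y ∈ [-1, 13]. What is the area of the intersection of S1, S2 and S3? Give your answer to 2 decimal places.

8.75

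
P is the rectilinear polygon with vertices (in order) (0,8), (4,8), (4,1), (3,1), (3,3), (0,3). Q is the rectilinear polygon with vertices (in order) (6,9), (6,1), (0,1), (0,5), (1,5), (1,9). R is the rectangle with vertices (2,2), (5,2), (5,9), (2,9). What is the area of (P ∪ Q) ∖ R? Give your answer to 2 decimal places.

|P ∪ Q| = 47.
|(P ∪ Q) ∩ R| = 21.
|(P ∪ Q) ∖ R| = 47 − 21 = 26.00.

26.00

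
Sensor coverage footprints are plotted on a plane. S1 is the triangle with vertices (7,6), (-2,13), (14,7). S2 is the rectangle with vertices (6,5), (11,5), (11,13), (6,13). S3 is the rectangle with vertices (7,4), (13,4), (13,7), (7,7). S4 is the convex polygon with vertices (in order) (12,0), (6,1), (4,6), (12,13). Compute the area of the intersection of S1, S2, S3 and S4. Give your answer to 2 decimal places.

2.86

The intersection is the polygon with vertices (7,6), (7,7), (11,7), (11,6.571).
By the shoelace formula its area is 2.86.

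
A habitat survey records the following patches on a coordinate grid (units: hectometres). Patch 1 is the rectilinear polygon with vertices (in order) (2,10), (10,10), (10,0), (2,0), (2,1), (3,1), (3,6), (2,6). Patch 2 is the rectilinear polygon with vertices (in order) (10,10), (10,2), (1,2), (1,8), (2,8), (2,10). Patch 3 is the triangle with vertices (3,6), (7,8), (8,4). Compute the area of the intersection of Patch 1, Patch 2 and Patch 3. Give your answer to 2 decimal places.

The intersection is the polygon with vertices (7,8), (8,4), (3,6).
By the shoelace formula its area is 9.00.

9.00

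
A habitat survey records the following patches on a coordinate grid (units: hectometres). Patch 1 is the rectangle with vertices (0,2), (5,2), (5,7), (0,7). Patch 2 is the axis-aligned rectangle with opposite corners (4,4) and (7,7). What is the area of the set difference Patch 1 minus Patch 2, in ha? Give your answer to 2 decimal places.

22.00

|Patch 1∩Patch 2|: x∈[4,5], y∈[4,7] → 1·3 = 3.
|Patch 1| = 25.
|Patch 1 ∖ Patch 2| = |Patch 1| − |Patch 1∩Patch 2| = 25 − 3 = 22.00.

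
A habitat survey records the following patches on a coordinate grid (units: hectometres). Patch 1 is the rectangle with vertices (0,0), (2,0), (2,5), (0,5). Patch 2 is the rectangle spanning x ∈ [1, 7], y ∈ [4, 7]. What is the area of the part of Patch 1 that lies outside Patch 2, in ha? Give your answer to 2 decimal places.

|Patch 1∩Patch 2|: x∈[1,2], y∈[4,5] → 1·1 = 1.
|Patch 1| = 10.
|Patch 1 ∖ Patch 2| = |Patch 1| − |Patch 1∩Patch 2| = 10 − 1 = 9.00.

9.00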